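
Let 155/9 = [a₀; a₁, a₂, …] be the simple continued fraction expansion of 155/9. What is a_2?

155 = 17·9 + 2, so a_0 = 17
9 = 4·2 + 1, so a_1 = 4
2 = 2·1 + 0, so a_2 = 2

2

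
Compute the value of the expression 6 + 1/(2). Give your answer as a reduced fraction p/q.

Work from the innermost term outward:
Start with 2.
6 + 1/(2/1) = 6 + 1/2 = 13/2

13/2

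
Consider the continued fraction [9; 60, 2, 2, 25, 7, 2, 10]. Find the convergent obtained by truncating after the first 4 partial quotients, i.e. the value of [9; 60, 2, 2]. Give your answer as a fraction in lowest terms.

Collapse the nested fraction from the inside out:
Start with 2.
2 + 1/(2/1) = 2 + 1/2 = 5/2
60 + 1/(5/2) = 60 + 2/5 = 302/5
9 + 1/(302/5) = 9 + 5/302 = 2723/302

2723/302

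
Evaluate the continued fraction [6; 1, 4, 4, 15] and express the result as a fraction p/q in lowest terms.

2179/320

a_0 = 6: 6/1
a_1 = 1: 7/1
a_2 = 4: 34/5
a_3 = 4: 143/21
a_4 = 15: 2179/320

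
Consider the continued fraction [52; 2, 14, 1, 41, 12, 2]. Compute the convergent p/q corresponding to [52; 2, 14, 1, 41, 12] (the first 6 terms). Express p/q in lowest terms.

Start with 12.
41 + 1/(12/1) = 41 + 1/12 = 493/12
1 + 1/(493/12) = 1 + 12/493 = 505/493
14 + 1/(505/493) = 14 + 493/505 = 7563/505
2 + 1/(7563/505) = 2 + 505/7563 = 15631/7563
52 + 1/(15631/7563) = 52 + 7563/15631 = 820375/15631

820375/15631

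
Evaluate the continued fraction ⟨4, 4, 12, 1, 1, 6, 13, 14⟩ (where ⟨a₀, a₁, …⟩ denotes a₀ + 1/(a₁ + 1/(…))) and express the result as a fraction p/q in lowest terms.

522671/123123

Work from the innermost term outward:
Start with 14.
13 + 1/(14/1) = 13 + 1/14 = 183/14
6 + 1/(183/14) = 6 + 14/183 = 1112/183
1 + 1/(1112/183) = 1 + 183/1112 = 1295/1112
1 + 1/(1295/1112) = 1 + 1112/1295 = 2407/1295
12 + 1/(2407/1295) = 12 + 1295/2407 = 30179/2407
4 + 1/(30179/2407) = 4 + 2407/30179 = 123123/30179
4 + 1/(123123/30179) = 4 + 30179/123123 = 522671/123123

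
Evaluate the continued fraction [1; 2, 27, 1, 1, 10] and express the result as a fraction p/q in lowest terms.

1755/1177

Starting at the tail and folding back:
Start with 10.
1 + 1/(10/1) = 1 + 1/10 = 11/10
1 + 1/(11/10) = 1 + 10/11 = 21/11
27 + 1/(21/11) = 27 + 11/21 = 578/21
2 + 1/(578/21) = 2 + 21/578 = 1177/578
1 + 1/(1177/578) = 1 + 578/1177 = 1755/1177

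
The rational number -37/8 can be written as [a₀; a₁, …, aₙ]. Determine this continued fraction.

[-5; 2, 1, 2]

Apply division with remainder until the remainder is 0:
-37 = -5·8 + 3, so a_0 = -5
8 = 2·3 + 2, so a_1 = 2
3 = 1·2 + 1, so a_2 = 1
2 = 2·1 + 0, so a_3 = 2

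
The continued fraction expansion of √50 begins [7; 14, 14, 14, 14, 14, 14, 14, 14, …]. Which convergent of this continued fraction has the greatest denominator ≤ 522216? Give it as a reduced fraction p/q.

275807/39005

a_0 = 7: 7/1  (≤ bound)
a_1 = 14: 99/14  (≤ bound)
a_2 = 14: 1393/197  (≤ bound)
a_3 = 14: 19601/2772  (≤ bound)
a_4 = 14: 275807/39005  (≤ bound)
a_5 = 14: 3880899/548842  (> 522216, stop)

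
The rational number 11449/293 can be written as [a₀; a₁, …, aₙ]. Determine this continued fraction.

[39; 13, 3, 7]

Apply division with remainder until the remainder is 0:
11449 ÷ 293 → quotient 39, remainder 22
293 ÷ 22 → quotient 13, remainder 7
22 ÷ 7 → quotient 3, remainder 1
7 ÷ 1 → quotient 7, remainder 0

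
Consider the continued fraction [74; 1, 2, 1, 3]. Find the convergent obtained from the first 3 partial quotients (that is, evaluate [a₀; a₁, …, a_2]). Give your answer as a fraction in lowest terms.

Use the convergent recurrence hₖ = aₖ·hₖ₋₁ + hₖ₋₂ (and likewise for the denominators kₖ):
a_0 = 74: 74/1
a_1 = 1: 75/1
a_2 = 2: 224/3

224/3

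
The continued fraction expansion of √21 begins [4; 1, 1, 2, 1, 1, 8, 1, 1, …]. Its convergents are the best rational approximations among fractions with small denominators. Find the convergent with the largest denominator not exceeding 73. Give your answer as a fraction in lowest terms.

55/12

a_0 = 4: 4/1  (≤ bound)
a_1 = 1: 5/1  (≤ bound)
a_2 = 1: 9/2  (≤ bound)
a_3 = 2: 23/5  (≤ bound)
a_4 = 1: 32/7  (≤ bound)
a_5 = 1: 55/12  (≤ bound)
a_6 = 8: 472/103  (> 73, stop)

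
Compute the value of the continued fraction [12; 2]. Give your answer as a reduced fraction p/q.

25/2

Start with 2.
12 + 1/(2/1) = 12 + 1/2 = 25/2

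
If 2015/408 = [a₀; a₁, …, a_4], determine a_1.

1

2015 = 4·408 + 383, so a_0 = 4
408 = 1·383 + 25, so a_1 = 1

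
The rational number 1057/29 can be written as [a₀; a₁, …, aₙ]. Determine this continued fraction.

[36; 2, 4, 3]

Apply division with remainder until the remainder is 0:
⌊1057/29⌋ = 36, remainder 13
⌊29/13⌋ = 2, remainder 3
⌊13/3⌋ = 4, remainder 1
⌊3/1⌋ = 3, remainder 0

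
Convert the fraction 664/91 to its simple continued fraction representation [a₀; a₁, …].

[7; 3, 2, 1, 2, 3]

Run the Euclidean algorithm, recording each quotient:
664 ÷ 91 → quotient 7, remainder 27
91 ÷ 27 → quotient 3, remainder 10
27 ÷ 10 → quotient 2, remainder 7
10 ÷ 7 → quotient 1, remainder 3
7 ÷ 3 → quotient 2, remainder 1
3 ÷ 1 → quotient 3, remainder 0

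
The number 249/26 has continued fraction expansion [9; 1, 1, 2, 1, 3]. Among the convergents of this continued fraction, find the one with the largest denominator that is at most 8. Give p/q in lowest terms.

67/7

a_0 = 9: 9/1  (≤ bound)
a_1 = 1: 10/1  (≤ bound)
a_2 = 1: 19/2  (≤ bound)
a_3 = 2: 48/5  (≤ bound)
a_4 = 1: 67/7  (≤ bound)
a_5 = 3: 249/26  (> 8, stop)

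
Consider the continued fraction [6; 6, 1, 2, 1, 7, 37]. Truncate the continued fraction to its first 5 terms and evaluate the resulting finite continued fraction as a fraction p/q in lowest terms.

a_0 = 6: 6/1
a_1 = 6: 37/6
a_2 = 1: 43/7
a_3 = 2: 123/20
a_4 = 1: 166/27

166/27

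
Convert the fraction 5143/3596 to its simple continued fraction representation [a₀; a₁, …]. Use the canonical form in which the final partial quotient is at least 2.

[1; 2, 3, 12, 4, 10]

Repeatedly divide and take the remainder:
⌊5143/3596⌋ = 1, remainder 1547
⌊3596/1547⌋ = 2, remainder 502
⌊1547/502⌋ = 3, remainder 41
⌊502/41⌋ = 12, remainder 10
⌊41/10⌋ = 4, remainder 1
⌊10/1⌋ = 10, remainder 0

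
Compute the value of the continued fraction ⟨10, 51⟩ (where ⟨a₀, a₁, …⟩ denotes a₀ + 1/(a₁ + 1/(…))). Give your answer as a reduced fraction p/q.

511/51

Work from the innermost term outward:
Start with 51.
10 + 1/(51/1) = 10 + 1/51 = 511/51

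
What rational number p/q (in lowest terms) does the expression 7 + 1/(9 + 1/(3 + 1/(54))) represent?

10810/1521

a_0 = 7: 7/1
a_1 = 9: 64/9
a_2 = 3: 199/28
a_3 = 54: 10810/1521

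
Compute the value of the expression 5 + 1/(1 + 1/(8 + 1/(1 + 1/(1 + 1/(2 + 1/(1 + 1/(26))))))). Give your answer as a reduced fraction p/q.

10553/1790

Start with 26.
1 + 1/(26/1) = 1 + 1/26 = 27/26
2 + 1/(27/26) = 2 + 26/27 = 80/27
1 + 1/(80/27) = 1 + 27/80 = 107/80
1 + 1/(107/80) = 1 + 80/107 = 187/107
8 + 1/(187/107) = 8 + 107/187 = 1603/187
1 + 1/(1603/187) = 1 + 187/1603 = 1790/1603
5 + 1/(1790/1603) = 5 + 1603/1790 = 10553/1790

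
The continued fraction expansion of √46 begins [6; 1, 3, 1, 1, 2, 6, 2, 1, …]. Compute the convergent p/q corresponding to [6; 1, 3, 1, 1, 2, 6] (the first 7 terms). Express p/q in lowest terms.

997/147

a_0 = 6: 6/1
a_1 = 1: 7/1
a_2 = 3: 27/4
a_3 = 1: 34/5
a_4 = 1: 61/9
a_5 = 2: 156/23
a_6 = 6: 997/147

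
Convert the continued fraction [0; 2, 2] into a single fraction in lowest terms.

a_0 = 0: 0/1
a_1 = 2: 1/2
a_2 = 2: 2/5

2/5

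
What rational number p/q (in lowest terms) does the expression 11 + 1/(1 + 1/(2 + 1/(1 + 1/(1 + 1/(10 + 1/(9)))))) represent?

7885/673

Build up convergents one term at a time:
a_0 = 11: 11/1
a_1 = 1: 12/1
a_2 = 2: 35/3
a_3 = 1: 47/4
a_4 = 1: 82/7
a_5 = 10: 867/74
a_6 = 9: 7885/673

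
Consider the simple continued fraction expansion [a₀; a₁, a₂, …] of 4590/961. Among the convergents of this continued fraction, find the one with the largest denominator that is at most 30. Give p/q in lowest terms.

a_0 = 4: 4/1  (≤ bound)
a_1 = 1: 5/1  (≤ bound)
a_2 = 3: 19/4  (≤ bound)
a_3 = 2: 43/9  (≤ bound)
a_4 = 7: 320/67  (> 30, stop)

43/9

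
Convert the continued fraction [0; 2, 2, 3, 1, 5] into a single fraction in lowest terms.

Start with 5.
1 + 1/(5/1) = 1 + 1/5 = 6/5
3 + 1/(6/5) = 3 + 5/6 = 23/6
2 + 1/(23/6) = 2 + 6/23 = 52/23
2 + 1/(52/23) = 2 + 23/52 = 127/52
0 + 1/(127/52) = 0 + 52/127 = 52/127

52/127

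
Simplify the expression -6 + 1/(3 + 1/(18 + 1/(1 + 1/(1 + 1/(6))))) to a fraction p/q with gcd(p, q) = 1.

-4175/736

Start with 6.
1 + 1/(6/1) = 1 + 1/6 = 7/6
1 + 1/(7/6) = 1 + 6/7 = 13/7
18 + 1/(13/7) = 18 + 7/13 = 241/13
3 + 1/(241/13) = 3 + 13/241 = 736/241
-6 + 1/(736/241) = -6 + 241/736 = -4175/736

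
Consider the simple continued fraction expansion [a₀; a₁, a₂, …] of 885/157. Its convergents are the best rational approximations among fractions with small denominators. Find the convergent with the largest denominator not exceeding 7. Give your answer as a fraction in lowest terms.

17/3

a_0 = 5: 5/1  (≤ bound)
a_1 = 1: 6/1  (≤ bound)
a_2 = 1: 11/2  (≤ bound)
a_3 = 1: 17/3  (≤ bound)
a_4 = 3: 62/11  (> 7, stop)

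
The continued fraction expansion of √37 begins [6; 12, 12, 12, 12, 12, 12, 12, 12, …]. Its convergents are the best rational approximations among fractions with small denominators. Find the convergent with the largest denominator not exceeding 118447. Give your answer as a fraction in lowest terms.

List convergents until the denominator exceeds the bound:
a_0 = 6: 6/1  (≤ bound)
a_1 = 12: 73/12  (≤ bound)
a_2 = 12: 882/145  (≤ bound)
a_3 = 12: 10657/1752  (≤ bound)
a_4 = 12: 128766/21169  (≤ bound)
a_5 = 12: 1555849/255780  (> 118447, stop)

128766/21169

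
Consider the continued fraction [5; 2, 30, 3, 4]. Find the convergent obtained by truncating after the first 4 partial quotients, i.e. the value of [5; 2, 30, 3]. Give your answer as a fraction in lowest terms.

Work from the innermost term outward:
Start with 3.
30 + 1/(3/1) = 30 + 1/3 = 91/3
2 + 1/(91/3) = 2 + 3/91 = 185/91
5 + 1/(185/91) = 5 + 91/185 = 1016/185

1016/185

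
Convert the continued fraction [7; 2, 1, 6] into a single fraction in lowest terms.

147/20

Build up convergents one term at a time:
a_0 = 7: 7/1
a_1 = 2: 15/2
a_2 = 1: 22/3
a_3 = 6: 147/20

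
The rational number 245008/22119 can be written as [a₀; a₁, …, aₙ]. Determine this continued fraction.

⌊245008/22119⌋ = 11, remainder 1699
⌊22119/1699⌋ = 13, remainder 32
⌊1699/32⌋ = 53, remainder 3
⌊32/3⌋ = 10, remainder 2
⌊3/2⌋ = 1, remainder 1
⌊2/1⌋ = 2, remainder 0

[11; 13, 53, 10, 1, 2]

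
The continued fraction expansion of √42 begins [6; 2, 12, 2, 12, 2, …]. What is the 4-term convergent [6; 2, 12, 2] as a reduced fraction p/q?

337/52

Collapse the nested fraction from the inside out:
Start with 2.
12 + 1/(2/1) = 12 + 1/2 = 25/2
2 + 1/(25/2) = 2 + 2/25 = 52/25
6 + 1/(52/25) = 6 + 25/52 = 337/52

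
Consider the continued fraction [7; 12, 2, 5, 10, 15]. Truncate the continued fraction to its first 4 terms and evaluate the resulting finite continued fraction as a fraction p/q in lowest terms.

970/137

Start with 5.
2 + 1/(5/1) = 2 + 1/5 = 11/5
12 + 1/(11/5) = 12 + 5/11 = 137/11
7 + 1/(137/11) = 7 + 11/137 = 970/137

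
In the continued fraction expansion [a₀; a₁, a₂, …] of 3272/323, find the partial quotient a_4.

4

⌊3272/323⌋ = 10, remainder 42
⌊323/42⌋ = 7, remainder 29
⌊42/29⌋ = 1, remainder 13
⌊29/13⌋ = 2, remainder 3
⌊13/3⌋ = 4, remainder 1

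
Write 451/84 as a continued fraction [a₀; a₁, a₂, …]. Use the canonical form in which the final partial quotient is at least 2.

Run the Euclidean algorithm, recording each quotient:
⌊451/84⌋ = 5, remainder 31
⌊84/31⌋ = 2, remainder 22
⌊31/22⌋ = 1, remainder 9
⌊22/9⌋ = 2, remainder 4
⌊9/4⌋ = 2, remainder 1
⌊4/1⌋ = 4, remainder 0

[5; 2, 1, 2, 2, 4]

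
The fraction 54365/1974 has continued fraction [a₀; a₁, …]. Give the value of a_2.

Run the Euclidean algorithm, recording each quotient:
54365 = 27·1974 + 1067, so a_0 = 27
1974 = 1·1067 + 907, so a_1 = 1
1067 = 1·907 + 160, so a_2 = 1

1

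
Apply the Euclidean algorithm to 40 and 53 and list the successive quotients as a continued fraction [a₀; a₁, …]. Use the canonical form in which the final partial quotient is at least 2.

Repeatedly divide and take the remainder:
40 ÷ 53 → quotient 0, remainder 40
53 ÷ 40 → quotient 1, remainder 13
40 ÷ 13 → quotient 3, remainder 1
13 ÷ 1 → quotient 13, remainder 0

[0; 1, 3, 13]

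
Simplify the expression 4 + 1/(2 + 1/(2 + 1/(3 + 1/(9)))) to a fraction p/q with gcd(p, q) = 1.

697/158

Starting at the tail and folding back:
Start with 9.
3 + 1/(9/1) = 3 + 1/9 = 28/9
2 + 1/(28/9) = 2 + 9/28 = 65/28
2 + 1/(65/28) = 2 + 28/65 = 158/65
4 + 1/(158/65) = 4 + 65/158 = 697/158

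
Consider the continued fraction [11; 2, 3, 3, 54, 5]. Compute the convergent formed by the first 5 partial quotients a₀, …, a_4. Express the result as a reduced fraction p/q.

14282/1249

Work from the innermost term outward:
Start with 54.
3 + 1/(54/1) = 3 + 1/54 = 163/54
3 + 1/(163/54) = 3 + 54/163 = 543/163
2 + 1/(543/163) = 2 + 163/543 = 1249/543
11 + 1/(1249/543) = 11 + 543/1249 = 14282/1249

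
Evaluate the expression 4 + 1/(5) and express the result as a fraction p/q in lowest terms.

Start with 5.
4 + 1/(5/1) = 4 + 1/5 = 21/5

21/5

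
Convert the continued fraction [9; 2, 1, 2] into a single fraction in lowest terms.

a_0 = 9: 9/1
a_1 = 2: 19/2
a_2 = 1: 28/3
a_3 = 2: 75/8

75/8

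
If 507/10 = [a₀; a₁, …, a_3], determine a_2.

2

507 ÷ 10 → quotient 50, remainder 7
10 ÷ 7 → quotient 1, remainder 3
7 ÷ 3 → quotient 2, remainder 1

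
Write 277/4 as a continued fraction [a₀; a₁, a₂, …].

Repeatedly divide and take the remainder:
⌊277/4⌋ = 69, remainder 1
⌊4/1⌋ = 4, remainder 0

[69; 4]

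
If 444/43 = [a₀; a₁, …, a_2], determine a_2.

Run the Euclidean algorithm, recording each quotient:
⌊444/43⌋ = 10, remainder 14
⌊43/14⌋ = 3, remainder 1
⌊14/1⌋ = 14, remainder 0

14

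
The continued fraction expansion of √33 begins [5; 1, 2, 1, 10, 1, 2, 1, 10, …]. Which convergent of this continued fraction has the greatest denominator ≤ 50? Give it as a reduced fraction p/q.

List convergents until the denominator exceeds the bound:
a_0 = 5: 5/1  (≤ bound)
a_1 = 1: 6/1  (≤ bound)
a_2 = 2: 17/3  (≤ bound)
a_3 = 1: 23/4  (≤ bound)
a_4 = 10: 247/43  (≤ bound)
a_5 = 1: 270/47  (≤ bound)
a_6 = 2: 787/137  (> 50, stop)

270/47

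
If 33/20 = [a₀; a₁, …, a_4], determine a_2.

1

33 = 1·20 + 13, so a_0 = 1
20 = 1·13 + 7, so a_1 = 1
13 = 1·7 + 6, so a_2 = 1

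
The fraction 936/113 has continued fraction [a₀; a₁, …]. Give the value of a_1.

⌊936/113⌋ = 8, remainder 32
⌊113/32⌋ = 3, remainder 17

3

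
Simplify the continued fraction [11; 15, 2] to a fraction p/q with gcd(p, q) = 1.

Start with 2.
15 + 1/(2/1) = 15 + 1/2 = 31/2
11 + 1/(31/2) = 11 + 2/31 = 343/31

343/31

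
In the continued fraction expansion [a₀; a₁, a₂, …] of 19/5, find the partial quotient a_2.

19 ÷ 5 → quotient 3, remainder 4
5 ÷ 4 → quotient 1, remainder 1
4 ÷ 1 → quotient 4, remainder 0

4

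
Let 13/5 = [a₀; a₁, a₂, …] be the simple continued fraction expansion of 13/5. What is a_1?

1

Apply division with remainder until the remainder is 0:
⌊13/5⌋ = 2, remainder 3
⌊5/3⌋ = 1, remainder 2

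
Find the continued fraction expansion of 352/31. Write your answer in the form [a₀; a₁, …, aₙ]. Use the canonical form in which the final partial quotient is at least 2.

Run the Euclidean algorithm, recording each quotient:
⌊352/31⌋ = 11, remainder 11
⌊31/11⌋ = 2, remainder 9
⌊11/9⌋ = 1, remainder 2
⌊9/2⌋ = 4, remainder 1
⌊2/1⌋ = 2, remainder 0

[11; 2, 1, 4, 2]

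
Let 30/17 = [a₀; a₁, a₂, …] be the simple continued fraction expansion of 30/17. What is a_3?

Repeatedly divide and take the remainder:
⌊30/17⌋ = 1, remainder 13
⌊17/13⌋ = 1, remainder 4
⌊13/4⌋ = 3, remainder 1
⌊4/1⌋ = 4, remainder 0

4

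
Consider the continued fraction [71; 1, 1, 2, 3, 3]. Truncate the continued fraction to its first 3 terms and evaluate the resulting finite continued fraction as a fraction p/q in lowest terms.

a_0 = 71: 71/1
a_1 = 1: 72/1
a_2 = 1: 143/2

143/2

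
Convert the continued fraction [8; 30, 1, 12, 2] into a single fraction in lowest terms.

6707/835

a_0 = 8: 8/1
a_1 = 30: 241/30
a_2 = 1: 249/31
a_3 = 12: 3229/402
a_4 = 2: 6707/835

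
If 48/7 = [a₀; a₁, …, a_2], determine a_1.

Apply division with remainder until the remainder is 0:
48 ÷ 7 → quotient 6, remainder 6
7 ÷ 6 → quotient 1, remainder 1

1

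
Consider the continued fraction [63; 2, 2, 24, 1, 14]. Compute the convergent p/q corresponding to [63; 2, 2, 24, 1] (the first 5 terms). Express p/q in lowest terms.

a_0 = 63: 63/1
a_1 = 2: 127/2
a_2 = 2: 317/5
a_3 = 24: 7735/122
a_4 = 1: 8052/127

8052/127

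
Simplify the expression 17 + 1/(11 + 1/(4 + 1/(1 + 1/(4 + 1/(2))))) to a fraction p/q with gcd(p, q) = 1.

10151/594

Start with 2.
4 + 1/(2/1) = 4 + 1/2 = 9/2
1 + 1/(9/2) = 1 + 2/9 = 11/9
4 + 1/(11/9) = 4 + 9/11 = 53/11
11 + 1/(53/11) = 11 + 11/53 = 594/53
17 + 1/(594/53) = 17 + 53/594 = 10151/594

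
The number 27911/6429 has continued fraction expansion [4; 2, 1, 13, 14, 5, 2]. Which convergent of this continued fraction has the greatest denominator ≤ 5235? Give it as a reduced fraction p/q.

12703/2926

List convergents until the denominator exceeds the bound:
a_0 = 4: 4/1  (≤ bound)
a_1 = 2: 9/2  (≤ bound)
a_2 = 1: 13/3  (≤ bound)
a_3 = 13: 178/41  (≤ bound)
a_4 = 14: 2505/577  (≤ bound)
a_5 = 5: 12703/2926  (≤ bound)
a_6 = 2: 27911/6429  (> 5235, stop)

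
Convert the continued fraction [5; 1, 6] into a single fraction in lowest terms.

Collapse the nested fraction from the inside out:
Start with 6.
1 + 1/(6/1) = 1 + 1/6 = 7/6
5 + 1/(7/6) = 5 + 6/7 = 41/7

41/7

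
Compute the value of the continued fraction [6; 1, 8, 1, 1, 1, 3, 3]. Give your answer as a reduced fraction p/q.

2393/347

Compute successive convergents:
a_0 = 6: 6/1
a_1 = 1: 7/1
a_2 = 8: 62/9
a_3 = 1: 69/10
a_4 = 1: 131/19
a_5 = 1: 200/29
a_6 = 3: 731/106
a_7 = 3: 2393/347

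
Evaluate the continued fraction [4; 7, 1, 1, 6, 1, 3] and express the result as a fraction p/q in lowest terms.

Build up convergents one term at a time:
a_0 = 4: 4/1
a_1 = 7: 29/7
a_2 = 1: 33/8
a_3 = 1: 62/15
a_4 = 6: 405/98
a_5 = 1: 467/113
a_6 = 3: 1806/437

1806/437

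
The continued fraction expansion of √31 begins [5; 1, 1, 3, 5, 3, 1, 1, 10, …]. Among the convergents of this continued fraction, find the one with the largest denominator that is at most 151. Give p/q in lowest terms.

a_0 = 5: 5/1  (≤ bound)
a_1 = 1: 6/1  (≤ bound)
a_2 = 1: 11/2  (≤ bound)
a_3 = 3: 39/7  (≤ bound)
a_4 = 5: 206/37  (≤ bound)
a_5 = 3: 657/118  (≤ bound)
a_6 = 1: 863/155  (> 151, stop)

657/118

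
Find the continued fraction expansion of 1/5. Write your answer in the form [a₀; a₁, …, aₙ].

Apply division with remainder until the remainder is 0:
1 ÷ 5 → quotient 0, remainder 1
5 ÷ 1 → quotient 5, remainder 0

[0; 5]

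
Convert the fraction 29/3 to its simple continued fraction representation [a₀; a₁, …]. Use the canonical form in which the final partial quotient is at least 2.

[9; 1, 2]

Apply division with remainder until the remainder is 0:
29 ÷ 3 → quotient 9, remainder 2
3 ÷ 2 → quotient 1, remainder 1
2 ÷ 1 → quotient 2, remainder 0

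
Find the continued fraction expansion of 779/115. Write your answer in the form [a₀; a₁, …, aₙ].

⌊779/115⌋ = 6, remainder 89
⌊115/89⌋ = 1, remainder 26
⌊89/26⌋ = 3, remainder 11
⌊26/11⌋ = 2, remainder 4
⌊11/4⌋ = 2, remainder 3
⌊4/3⌋ = 1, remainder 1
⌊3/1⌋ = 3, remainder 0

[6; 1, 3, 2, 2, 1, 3]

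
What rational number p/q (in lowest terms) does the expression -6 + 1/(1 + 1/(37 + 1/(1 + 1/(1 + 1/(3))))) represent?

-1357/270

Start with 3.
1 + 1/(3/1) = 1 + 1/3 = 4/3
1 + 1/(4/3) = 1 + 3/4 = 7/4
37 + 1/(7/4) = 37 + 4/7 = 263/7
1 + 1/(263/7) = 1 + 7/263 = 270/263
-6 + 1/(270/263) = -6 + 263/270 = -1357/270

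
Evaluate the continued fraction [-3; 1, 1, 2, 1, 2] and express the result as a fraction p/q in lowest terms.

-46/19

Use the convergent recurrence hₖ = aₖ·hₖ₋₁ + hₖ₋₂ (and likewise for the denominators kₖ):
a_0 = -3: -3/1
a_1 = 1: -2/1
a_2 = 1: -5/2
a_3 = 2: -12/5
a_4 = 1: -17/7
a_5 = 2: -46/19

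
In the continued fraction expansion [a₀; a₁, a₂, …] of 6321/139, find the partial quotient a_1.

Run the Euclidean algorithm, recording each quotient:
⌊6321/139⌋ = 45, remainder 66
⌊139/66⌋ = 2, remainder 7

2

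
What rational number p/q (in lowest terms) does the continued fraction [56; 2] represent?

113/2

a_0 = 56: 56/1
a_1 = 2: 113/2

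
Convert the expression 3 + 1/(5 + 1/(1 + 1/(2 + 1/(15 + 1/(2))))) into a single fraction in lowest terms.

1712/539

Start with 2.
15 + 1/(2/1) = 15 + 1/2 = 31/2
2 + 1/(31/2) = 2 + 2/31 = 64/31
1 + 1/(64/31) = 1 + 31/64 = 95/64
5 + 1/(95/64) = 5 + 64/95 = 539/95
3 + 1/(539/95) = 3 + 95/539 = 1712/539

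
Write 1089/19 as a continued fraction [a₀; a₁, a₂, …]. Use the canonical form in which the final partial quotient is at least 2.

Repeatedly divide and take the remainder:
1089 ÷ 19 → quotient 57, remainder 6
19 ÷ 6 → quotient 3, remainder 1
6 ÷ 1 → quotient 6, remainder 0

[57; 3, 6]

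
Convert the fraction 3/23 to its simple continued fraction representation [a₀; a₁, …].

3 ÷ 23 → quotient 0, remainder 3
23 ÷ 3 → quotient 7, remainder 2
3 ÷ 2 → quotient 1, remainder 1
2 ÷ 1 → quotient 2, remainder 0

[0; 7, 1, 2]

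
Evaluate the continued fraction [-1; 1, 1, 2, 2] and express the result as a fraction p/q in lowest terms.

-5/12

Compute successive convergents:
a_0 = -1: -1/1
a_1 = 1: 0/1
a_2 = 1: -1/2
a_3 = 2: -2/5
a_4 = 2: -5/12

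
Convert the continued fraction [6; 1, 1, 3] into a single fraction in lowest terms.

a_0 = 6: 6/1
a_1 = 1: 7/1
a_2 = 1: 13/2
a_3 = 3: 46/7

46/7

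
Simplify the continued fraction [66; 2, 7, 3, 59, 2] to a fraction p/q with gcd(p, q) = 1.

373750/5623

Start with 2.
59 + 1/(2/1) = 59 + 1/2 = 119/2
3 + 1/(119/2) = 3 + 2/119 = 359/119
7 + 1/(359/119) = 7 + 119/359 = 2632/359
2 + 1/(2632/359) = 2 + 359/2632 = 5623/2632
66 + 1/(5623/2632) = 66 + 2632/5623 = 373750/5623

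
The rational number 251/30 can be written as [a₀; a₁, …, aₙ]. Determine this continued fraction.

Apply division with remainder until the remainder is 0:
251 ÷ 30 → quotient 8, remainder 11
30 ÷ 11 → quotient 2, remainder 8
11 ÷ 8 → quotient 1, remainder 3
8 ÷ 3 → quotient 2, remainder 2
3 ÷ 2 → quotient 1, remainder 1
2 ÷ 1 → quotient 2, remainder 0

[8; 2, 1, 2, 1, 2]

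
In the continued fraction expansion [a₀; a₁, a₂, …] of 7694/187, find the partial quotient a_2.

Run the Euclidean algorithm, recording each quotient:
⌊7694/187⌋ = 41, remainder 27
⌊187/27⌋ = 6, remainder 25
⌊27/25⌋ = 1, remainder 2

1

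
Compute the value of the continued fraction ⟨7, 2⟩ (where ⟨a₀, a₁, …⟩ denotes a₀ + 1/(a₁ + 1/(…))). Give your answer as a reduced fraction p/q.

Collapse the nested fraction from the inside out:
Start with 2.
7 + 1/(2/1) = 7 + 1/2 = 15/2

15/2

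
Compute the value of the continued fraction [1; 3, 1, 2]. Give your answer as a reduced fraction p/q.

14/11

Starting at the tail and folding back:
Start with 2.
1 + 1/(2/1) = 1 + 1/2 = 3/2
3 + 1/(3/2) = 3 + 2/3 = 11/3
1 + 1/(11/3) = 1 + 3/11 = 14/11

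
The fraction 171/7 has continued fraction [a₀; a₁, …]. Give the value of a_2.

3

⌊171/7⌋ = 24, remainder 3
⌊7/3⌋ = 2, remainder 1
⌊3/1⌋ = 3, remainder 0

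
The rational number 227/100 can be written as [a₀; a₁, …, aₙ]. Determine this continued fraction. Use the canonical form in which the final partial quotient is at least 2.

227 = 2·100 + 27, so a_0 = 2
100 = 3·27 + 19, so a_1 = 3
27 = 1·19 + 8, so a_2 = 1
19 = 2·8 + 3, so a_3 = 2
8 = 2·3 + 2, so a_4 = 2
3 = 1·2 + 1, so a_5 = 1
2 = 2·1 + 0, so a_6 = 2

[2; 3, 1, 2, 2, 1, 2]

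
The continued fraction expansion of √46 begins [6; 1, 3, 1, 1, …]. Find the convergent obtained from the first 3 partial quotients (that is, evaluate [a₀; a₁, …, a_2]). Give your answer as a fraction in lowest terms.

27/4

Starting at the tail and folding back:
Start with 3.
1 + 1/(3/1) = 1 + 1/3 = 4/3
6 + 1/(4/3) = 6 + 3/4 = 27/4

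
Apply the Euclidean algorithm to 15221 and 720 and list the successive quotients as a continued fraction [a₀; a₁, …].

[21; 7, 7, 1, 3, 3]

15221 = 21·720 + 101, so a_0 = 21
720 = 7·101 + 13, so a_1 = 7
101 = 7·13 + 10, so a_2 = 7
13 = 1·10 + 3, so a_3 = 1
10 = 3·3 + 1, so a_4 = 3
3 = 3·1 + 0, so a_5 = 3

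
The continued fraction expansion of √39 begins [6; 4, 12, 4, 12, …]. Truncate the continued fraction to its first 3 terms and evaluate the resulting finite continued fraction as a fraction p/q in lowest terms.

306/49

Collapse the nested fraction from the inside out:
Start with 12.
4 + 1/(12/1) = 4 + 1/12 = 49/12
6 + 1/(49/12) = 6 + 12/49 = 306/49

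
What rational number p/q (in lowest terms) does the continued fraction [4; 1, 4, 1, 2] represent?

82/17

Build up convergents one term at a time:
a_0 = 4: 4/1
a_1 = 1: 5/1
a_2 = 4: 24/5
a_3 = 1: 29/6
a_4 = 2: 82/17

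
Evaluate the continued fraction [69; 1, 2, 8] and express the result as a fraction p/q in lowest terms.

1742/25

Collapse the nested fraction from the inside out:
Start with 8.
2 + 1/(8/1) = 2 + 1/8 = 17/8
1 + 1/(17/8) = 1 + 8/17 = 25/17
69 + 1/(25/17) = 69 + 17/25 = 1742/25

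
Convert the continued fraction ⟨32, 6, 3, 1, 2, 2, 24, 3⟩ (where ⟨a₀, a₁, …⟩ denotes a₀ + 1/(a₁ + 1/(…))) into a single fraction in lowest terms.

389323/12106

Use the convergent recurrence hₖ = aₖ·hₖ₋₁ + hₖ₋₂ (and likewise for the denominators kₖ):
a_0 = 32: 32/1
a_1 = 6: 193/6
a_2 = 3: 611/19
a_3 = 1: 804/25
a_4 = 2: 2219/69
a_5 = 2: 5242/163
a_6 = 24: 128027/3981
a_7 = 3: 389323/12106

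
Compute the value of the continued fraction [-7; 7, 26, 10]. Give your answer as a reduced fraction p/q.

a_0 = -7: -7/1
a_1 = 7: -48/7
a_2 = 26: -1255/183
a_3 = 10: -12598/1837

-12598/1837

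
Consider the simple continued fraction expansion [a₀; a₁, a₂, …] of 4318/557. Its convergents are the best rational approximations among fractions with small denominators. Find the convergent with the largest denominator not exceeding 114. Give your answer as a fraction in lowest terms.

876/113

a_0 = 7: 7/1  (≤ bound)
a_1 = 1: 8/1  (≤ bound)
a_2 = 3: 31/4  (≤ bound)
a_3 = 27: 845/109  (≤ bound)
a_4 = 1: 876/113  (≤ bound)
a_5 = 1: 1721/222  (> 114, stop)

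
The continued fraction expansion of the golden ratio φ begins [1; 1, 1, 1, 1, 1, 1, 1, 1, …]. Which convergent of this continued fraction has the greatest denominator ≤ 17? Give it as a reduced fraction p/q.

a_0 = 1: 1/1  (≤ bound)
a_1 = 1: 2/1  (≤ bound)
a_2 = 1: 3/2  (≤ bound)
a_3 = 1: 5/3  (≤ bound)
a_4 = 1: 8/5  (≤ bound)
a_5 = 1: 13/8  (≤ bound)
a_6 = 1: 21/13  (≤ bound)
a_7 = 1: 34/21  (> 17, stop)

21/13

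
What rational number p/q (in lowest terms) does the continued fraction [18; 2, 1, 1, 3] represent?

331/18

Compute successive convergents:
a_0 = 18: 18/1
a_1 = 2: 37/2
a_2 = 1: 55/3
a_3 = 1: 92/5
a_4 = 3: 331/18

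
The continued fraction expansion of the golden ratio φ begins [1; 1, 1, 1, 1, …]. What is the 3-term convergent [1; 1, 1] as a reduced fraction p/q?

a_0 = 1: 1/1
a_1 = 1: 2/1
a_2 = 1: 3/2

3/2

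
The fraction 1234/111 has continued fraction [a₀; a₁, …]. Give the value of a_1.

1234 = 11·111 + 13, so a_0 = 11
111 = 8·13 + 7, so a_1 = 8

8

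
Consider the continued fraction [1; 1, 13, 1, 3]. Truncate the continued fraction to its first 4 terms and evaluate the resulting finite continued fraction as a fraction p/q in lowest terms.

29/15

a_0 = 1: 1/1
a_1 = 1: 2/1
a_2 = 13: 27/14
a_3 = 1: 29/15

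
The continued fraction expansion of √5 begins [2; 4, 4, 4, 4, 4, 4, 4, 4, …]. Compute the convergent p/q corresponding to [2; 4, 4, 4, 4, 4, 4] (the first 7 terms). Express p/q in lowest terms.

Start with 4.
4 + 1/(4/1) = 4 + 1/4 = 17/4
4 + 1/(17/4) = 4 + 4/17 = 72/17
4 + 1/(72/17) = 4 + 17/72 = 305/72
4 + 1/(305/72) = 4 + 72/305 = 1292/305
4 + 1/(1292/305) = 4 + 305/1292 = 5473/1292
2 + 1/(5473/1292) = 2 + 1292/5473 = 12238/5473

12238/5473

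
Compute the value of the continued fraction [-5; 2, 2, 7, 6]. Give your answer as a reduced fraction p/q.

-1043/227

Start with 6.
7 + 1/(6/1) = 7 + 1/6 = 43/6
2 + 1/(43/6) = 2 + 6/43 = 92/43
2 + 1/(92/43) = 2 + 43/92 = 227/92
-5 + 1/(227/92) = -5 + 92/227 = -1043/227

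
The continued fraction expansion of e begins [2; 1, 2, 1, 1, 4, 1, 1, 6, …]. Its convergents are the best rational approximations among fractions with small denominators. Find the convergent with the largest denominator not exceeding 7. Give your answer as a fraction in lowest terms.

19/7

a_0 = 2: 2/1  (≤ bound)
a_1 = 1: 3/1  (≤ bound)
a_2 = 2: 8/3  (≤ bound)
a_3 = 1: 11/4  (≤ bound)
a_4 = 1: 19/7  (≤ bound)
a_5 = 4: 87/32  (> 7, stop)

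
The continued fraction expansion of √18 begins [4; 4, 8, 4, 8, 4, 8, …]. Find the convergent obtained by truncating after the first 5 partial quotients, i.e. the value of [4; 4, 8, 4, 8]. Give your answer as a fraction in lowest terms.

Start with 8.
4 + 1/(8/1) = 4 + 1/8 = 33/8
8 + 1/(33/8) = 8 + 8/33 = 272/33
4 + 1/(272/33) = 4 + 33/272 = 1121/272
4 + 1/(1121/272) = 4 + 272/1121 = 4756/1121

4756/1121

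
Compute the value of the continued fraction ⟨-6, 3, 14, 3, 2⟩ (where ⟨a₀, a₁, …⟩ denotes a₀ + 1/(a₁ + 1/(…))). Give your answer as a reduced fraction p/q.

-1742/307

Start with 2.
3 + 1/(2/1) = 3 + 1/2 = 7/2
14 + 1/(7/2) = 14 + 2/7 = 100/7
3 + 1/(100/7) = 3 + 7/100 = 307/100
-6 + 1/(307/100) = -6 + 100/307 = -1742/307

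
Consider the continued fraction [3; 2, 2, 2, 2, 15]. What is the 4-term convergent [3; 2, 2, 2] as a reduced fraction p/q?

a_0 = 3: 3/1
a_1 = 2: 7/2
a_2 = 2: 17/5
a_3 = 2: 41/12

41/12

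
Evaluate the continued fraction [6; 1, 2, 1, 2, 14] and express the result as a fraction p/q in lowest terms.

Starting at the tail and folding back:
Start with 14.
2 + 1/(14/1) = 2 + 1/14 = 29/14
1 + 1/(29/14) = 1 + 14/29 = 43/29
2 + 1/(43/29) = 2 + 29/43 = 115/43
1 + 1/(115/43) = 1 + 43/115 = 158/115
6 + 1/(158/115) = 6 + 115/158 = 1063/158

1063/158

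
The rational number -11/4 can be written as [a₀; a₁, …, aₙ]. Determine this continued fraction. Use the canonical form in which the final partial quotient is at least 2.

Run the Euclidean algorithm, recording each quotient:
⌊-11/4⌋ = -3, remainder 1
⌊4/1⌋ = 4, remainder 0

[-3; 4]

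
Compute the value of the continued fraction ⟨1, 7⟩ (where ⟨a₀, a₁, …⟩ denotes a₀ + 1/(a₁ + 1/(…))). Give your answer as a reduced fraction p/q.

8/7

Use the convergent recurrence hₖ = aₖ·hₖ₋₁ + hₖ₋₂ (and likewise for the denominators kₖ):
a_0 = 1: 1/1
a_1 = 7: 8/7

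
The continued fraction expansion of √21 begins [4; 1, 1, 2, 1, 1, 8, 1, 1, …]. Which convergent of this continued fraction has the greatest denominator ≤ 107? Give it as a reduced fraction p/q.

472/103

a_0 = 4: 4/1  (≤ bound)
a_1 = 1: 5/1  (≤ bound)
a_2 = 1: 9/2  (≤ bound)
a_3 = 2: 23/5  (≤ bound)
a_4 = 1: 32/7  (≤ bound)
a_5 = 1: 55/12  (≤ bound)
a_6 = 8: 472/103  (≤ bound)
a_7 = 1: 527/115  (> 107, stop)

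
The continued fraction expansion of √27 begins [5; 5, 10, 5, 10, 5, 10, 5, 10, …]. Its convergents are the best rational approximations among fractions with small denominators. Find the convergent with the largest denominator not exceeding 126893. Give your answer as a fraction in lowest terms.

70226/13515

List convergents until the denominator exceeds the bound:
a_0 = 5: 5/1  (≤ bound)
a_1 = 5: 26/5  (≤ bound)
a_2 = 10: 265/51  (≤ bound)
a_3 = 5: 1351/260  (≤ bound)
a_4 = 10: 13775/2651  (≤ bound)
a_5 = 5: 70226/13515  (≤ bound)
a_6 = 10: 716035/137801  (> 126893, stop)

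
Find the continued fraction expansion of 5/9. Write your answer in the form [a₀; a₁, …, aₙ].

[0; 1, 1, 4]

5 = 0·9 + 5, so a_0 = 0
9 = 1·5 + 4, so a_1 = 1
5 = 1·4 + 1, so a_2 = 1
4 = 4·1 + 0, so a_3 = 4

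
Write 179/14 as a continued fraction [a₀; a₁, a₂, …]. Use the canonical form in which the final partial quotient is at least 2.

[12; 1, 3, 1, 2]

179 ÷ 14 → quotient 12, remainder 11
14 ÷ 11 → quotient 1, remainder 3
11 ÷ 3 → quotient 3, remainder 2
3 ÷ 2 → quotient 1, remainder 1
2 ÷ 1 → quotient 2, remainder 0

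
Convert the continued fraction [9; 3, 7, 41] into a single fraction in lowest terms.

Compute successive convergents:
a_0 = 9: 9/1
a_1 = 3: 28/3
a_2 = 7: 205/22
a_3 = 41: 8433/905

8433/905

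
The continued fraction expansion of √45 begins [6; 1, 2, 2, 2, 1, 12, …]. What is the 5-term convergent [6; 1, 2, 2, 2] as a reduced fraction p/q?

Start with 2.
2 + 1/(2/1) = 2 + 1/2 = 5/2
2 + 1/(5/2) = 2 + 2/5 = 12/5
1 + 1/(12/5) = 1 + 5/12 = 17/12
6 + 1/(17/12) = 6 + 12/17 = 114/17

114/17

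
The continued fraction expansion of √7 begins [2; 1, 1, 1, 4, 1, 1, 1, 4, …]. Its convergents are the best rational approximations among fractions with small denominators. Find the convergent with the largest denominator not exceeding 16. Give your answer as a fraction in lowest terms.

37/14

a_0 = 2: 2/1  (≤ bound)
a_1 = 1: 3/1  (≤ bound)
a_2 = 1: 5/2  (≤ bound)
a_3 = 1: 8/3  (≤ bound)
a_4 = 4: 37/14  (≤ bound)
a_5 = 1: 45/17  (> 16, stop)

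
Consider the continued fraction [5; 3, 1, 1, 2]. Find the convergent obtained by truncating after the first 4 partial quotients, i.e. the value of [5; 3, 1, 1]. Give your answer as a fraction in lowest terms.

Starting at the tail and folding back:
Start with 1.
1 + 1/(1/1) = 1 + 1/1 = 2/1
3 + 1/(2/1) = 3 + 1/2 = 7/2
5 + 1/(7/2) = 5 + 2/7 = 37/7

37/7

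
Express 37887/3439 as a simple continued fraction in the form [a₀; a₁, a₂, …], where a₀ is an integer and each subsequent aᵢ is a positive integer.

37887 ÷ 3439 → quotient 11, remainder 58
3439 ÷ 58 → quotient 59, remainder 17
58 ÷ 17 → quotient 3, remainder 7
17 ÷ 7 → quotient 2, remainder 3
7 ÷ 3 → quotient 2, remainder 1
3 ÷ 1 → quotient 3, remainder 0

[11; 59, 3, 2, 2, 3]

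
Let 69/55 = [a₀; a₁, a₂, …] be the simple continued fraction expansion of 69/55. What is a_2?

1

⌊69/55⌋ = 1, remainder 14
⌊55/14⌋ = 3, remainder 13
⌊14/13⌋ = 1, remainder 1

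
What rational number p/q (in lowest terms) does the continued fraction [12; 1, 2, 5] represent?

Start with 5.
2 + 1/(5/1) = 2 + 1/5 = 11/5
1 + 1/(11/5) = 1 + 5/11 = 16/11
12 + 1/(16/11) = 12 + 11/16 = 203/16

203/16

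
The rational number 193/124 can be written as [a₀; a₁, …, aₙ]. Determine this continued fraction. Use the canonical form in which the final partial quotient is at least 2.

[1; 1, 1, 3, 1, 13]

Run the Euclidean algorithm, recording each quotient:
193 ÷ 124 → quotient 1, remainder 69
124 ÷ 69 → quotient 1, remainder 55
69 ÷ 55 → quotient 1, remainder 14
55 ÷ 14 → quotient 3, remainder 13
14 ÷ 13 → quotient 1, remainder 1
13 ÷ 1 → quotient 13, remainder 0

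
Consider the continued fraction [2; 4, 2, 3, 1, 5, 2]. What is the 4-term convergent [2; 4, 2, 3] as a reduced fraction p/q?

69/31

Start with 3.
2 + 1/(3/1) = 2 + 1/3 = 7/3
4 + 1/(7/3) = 4 + 3/7 = 31/7
2 + 1/(31/7) = 2 + 7/31 = 69/31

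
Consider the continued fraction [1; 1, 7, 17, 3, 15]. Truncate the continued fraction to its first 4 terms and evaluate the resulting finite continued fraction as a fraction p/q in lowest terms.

257/137

Compute successive convergents:
a_0 = 1: 1/1
a_1 = 1: 2/1
a_2 = 7: 15/8
a_3 = 17: 257/137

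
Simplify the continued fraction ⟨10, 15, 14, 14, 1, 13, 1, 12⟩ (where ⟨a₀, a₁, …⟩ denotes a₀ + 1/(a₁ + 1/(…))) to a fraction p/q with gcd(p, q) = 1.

6182522/614177

a_0 = 10: 10/1
a_1 = 15: 151/15
a_2 = 14: 2124/211
a_3 = 14: 29887/2969
a_4 = 1: 32011/3180
a_5 = 13: 446030/44309
a_6 = 1: 478041/47489
a_7 = 12: 6182522/614177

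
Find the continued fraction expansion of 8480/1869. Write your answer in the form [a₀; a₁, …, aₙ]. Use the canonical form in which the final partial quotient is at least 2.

[4; 1, 1, 6, 4, 2, 15]

Repeatedly divide and take the remainder:
⌊8480/1869⌋ = 4, remainder 1004
⌊1869/1004⌋ = 1, remainder 865
⌊1004/865⌋ = 1, remainder 139
⌊865/139⌋ = 6, remainder 31
⌊139/31⌋ = 4, remainder 15
⌊31/15⌋ = 2, remainder 1
⌊15/1⌋ = 15, remainder 0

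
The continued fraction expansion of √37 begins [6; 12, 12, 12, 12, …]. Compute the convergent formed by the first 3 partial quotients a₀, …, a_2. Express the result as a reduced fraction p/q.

Compute successive convergents:
a_0 = 6: 6/1
a_1 = 12: 73/12
a_2 = 12: 882/145

882/145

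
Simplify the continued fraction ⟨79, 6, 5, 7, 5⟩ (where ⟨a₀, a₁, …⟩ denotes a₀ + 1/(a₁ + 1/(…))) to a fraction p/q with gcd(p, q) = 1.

90719/1146

a_0 = 79: 79/1
a_1 = 6: 475/6
a_2 = 5: 2454/31
a_3 = 7: 17653/223
a_4 = 5: 90719/1146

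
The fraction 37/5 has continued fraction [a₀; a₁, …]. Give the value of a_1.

37 = 7·5 + 2, so a_0 = 7
5 = 2·2 + 1, so a_1 = 2

2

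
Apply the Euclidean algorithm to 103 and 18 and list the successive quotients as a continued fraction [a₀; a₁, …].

[5; 1, 2, 1, 1, 2]

Repeatedly divide and take the remainder:
⌊103/18⌋ = 5, remainder 13
⌊18/13⌋ = 1, remainder 5
⌊13/5⌋ = 2, remainder 3
⌊5/3⌋ = 1, remainder 2
⌊3/2⌋ = 1, remainder 1
⌊2/1⌋ = 2, remainder 0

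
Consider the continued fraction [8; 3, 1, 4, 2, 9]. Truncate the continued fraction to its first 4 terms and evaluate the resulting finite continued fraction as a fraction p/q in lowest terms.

157/19

Start with 4.
1 + 1/(4/1) = 1 + 1/4 = 5/4
3 + 1/(5/4) = 3 + 4/5 = 19/5
8 + 1/(19/5) = 8 + 5/19 = 157/19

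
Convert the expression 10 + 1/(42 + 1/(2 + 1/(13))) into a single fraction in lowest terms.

11497/1147

a_0 = 10: 10/1
a_1 = 42: 421/42
a_2 = 2: 852/85
a_3 = 13: 11497/1147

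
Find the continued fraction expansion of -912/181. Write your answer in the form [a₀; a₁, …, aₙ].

[-6; 1, 24, 1, 6]

-912 = -6·181 + 174, so a_0 = -6
181 = 1·174 + 7, so a_1 = 1
174 = 24·7 + 6, so a_2 = 24
7 = 1·6 + 1, so a_3 = 1
6 = 6·1 + 0, so a_4 = 6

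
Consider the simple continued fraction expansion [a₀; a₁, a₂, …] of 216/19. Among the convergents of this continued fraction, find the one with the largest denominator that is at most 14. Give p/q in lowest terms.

a_0 = 11: 11/1  (≤ bound)
a_1 = 2: 23/2  (≤ bound)
a_2 = 1: 34/3  (≤ bound)
a_3 = 2: 91/8  (≤ bound)
a_4 = 2: 216/19  (> 14, stop)

91/8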